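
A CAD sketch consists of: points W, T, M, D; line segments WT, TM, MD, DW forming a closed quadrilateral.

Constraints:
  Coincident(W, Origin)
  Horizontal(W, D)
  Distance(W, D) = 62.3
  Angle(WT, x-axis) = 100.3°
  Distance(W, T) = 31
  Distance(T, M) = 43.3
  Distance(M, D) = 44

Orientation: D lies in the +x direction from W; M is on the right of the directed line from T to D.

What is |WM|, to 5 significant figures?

19.407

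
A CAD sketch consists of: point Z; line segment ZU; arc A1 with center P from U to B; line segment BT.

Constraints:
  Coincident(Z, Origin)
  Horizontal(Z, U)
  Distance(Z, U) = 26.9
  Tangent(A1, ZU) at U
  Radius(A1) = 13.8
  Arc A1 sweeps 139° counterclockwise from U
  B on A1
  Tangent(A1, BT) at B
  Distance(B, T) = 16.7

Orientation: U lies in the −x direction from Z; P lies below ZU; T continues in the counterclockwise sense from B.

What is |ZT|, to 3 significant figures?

42.2

On A1, U sits at bearing 90° from P; a 139° counterclockwise sweep puts B at bearing 229°, so B = P + 13.8·(cos 229°, sin 229°) = (-36.0, -24.2). Since A1 is tangent to BT there, PB ⟂ BT, so BT runs along (−sin 229°, cos 229°); with |BT| = 16.7, T = (-23.3, -35.2). Then |ZT| = |T − Z| = 42.2.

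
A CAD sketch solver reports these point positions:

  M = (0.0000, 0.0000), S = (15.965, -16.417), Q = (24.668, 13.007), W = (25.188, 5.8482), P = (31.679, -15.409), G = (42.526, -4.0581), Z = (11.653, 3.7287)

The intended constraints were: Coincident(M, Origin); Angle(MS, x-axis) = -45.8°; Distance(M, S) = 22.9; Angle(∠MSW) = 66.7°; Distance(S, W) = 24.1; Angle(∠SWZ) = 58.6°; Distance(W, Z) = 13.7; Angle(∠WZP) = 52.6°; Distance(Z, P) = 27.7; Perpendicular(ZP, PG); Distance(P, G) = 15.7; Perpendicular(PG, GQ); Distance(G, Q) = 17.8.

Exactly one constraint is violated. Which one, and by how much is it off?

Distance(G, Q) = 17.8 — off by 6.90.

M = (0.00, 0.00) ✓; MS at -45.80° ✓; |MS| = 22.90 ✓; ∠MSW = 66.70° ✓; |SW| = 24.10 ✓; ∠SWZ = 58.60° ✓; |WZ| = 13.70 ✓; ∠WZP = 52.60° ✓; |ZP| = 27.70 ✓; ∠(ZP, PG) = 90.00° ✓; |PG| = 15.70 ✓; ∠(PG, GQ) = 90.00° ✓; |GQ| = 24.70 ✗.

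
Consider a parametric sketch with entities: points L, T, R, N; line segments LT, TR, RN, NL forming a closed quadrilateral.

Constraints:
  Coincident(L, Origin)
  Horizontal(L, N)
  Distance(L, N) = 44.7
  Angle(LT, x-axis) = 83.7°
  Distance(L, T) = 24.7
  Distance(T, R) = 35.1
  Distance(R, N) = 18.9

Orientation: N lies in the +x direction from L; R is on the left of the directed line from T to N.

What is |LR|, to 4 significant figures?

40.88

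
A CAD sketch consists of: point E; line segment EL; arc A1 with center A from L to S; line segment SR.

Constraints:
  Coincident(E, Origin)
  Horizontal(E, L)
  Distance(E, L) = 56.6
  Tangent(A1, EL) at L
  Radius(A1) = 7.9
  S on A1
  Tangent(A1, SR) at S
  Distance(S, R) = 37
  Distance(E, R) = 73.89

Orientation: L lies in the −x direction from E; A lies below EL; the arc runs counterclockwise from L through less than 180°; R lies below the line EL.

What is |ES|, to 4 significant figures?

65.04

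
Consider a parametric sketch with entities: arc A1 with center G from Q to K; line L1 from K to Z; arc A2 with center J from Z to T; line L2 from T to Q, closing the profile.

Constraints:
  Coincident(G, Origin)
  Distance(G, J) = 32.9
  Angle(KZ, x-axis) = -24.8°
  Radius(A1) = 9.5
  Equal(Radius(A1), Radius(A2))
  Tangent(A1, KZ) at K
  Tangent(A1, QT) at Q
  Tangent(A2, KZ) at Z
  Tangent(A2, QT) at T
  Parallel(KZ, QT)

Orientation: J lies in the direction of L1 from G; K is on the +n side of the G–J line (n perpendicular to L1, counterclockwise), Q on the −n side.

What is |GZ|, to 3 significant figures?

34.2

The slot axis is L1's direction at -24.8°, so u = (cos -24.8°, sin -24.8°) = (0.908, -0.419) and n = (−sin -24.8°, cos -24.8°) = (0.419, 0.908). G is at the origin and J lies 32.9 along u from G, so J = 32.9·u = (29.9, -13.8). Tangency of A1 to both parallel lines with radius 9.5 puts K and Q at G ± 9.5·n: K = (3.98, 8.62), Q = (-3.98, -8.62). Equal radii place Z and T the same way about J: Z = J + 9.5·n = (33.9, -5.18), T = J − 9.5·n = (25.9, -22.4). Then |GZ| = |Z − G| = 34.2.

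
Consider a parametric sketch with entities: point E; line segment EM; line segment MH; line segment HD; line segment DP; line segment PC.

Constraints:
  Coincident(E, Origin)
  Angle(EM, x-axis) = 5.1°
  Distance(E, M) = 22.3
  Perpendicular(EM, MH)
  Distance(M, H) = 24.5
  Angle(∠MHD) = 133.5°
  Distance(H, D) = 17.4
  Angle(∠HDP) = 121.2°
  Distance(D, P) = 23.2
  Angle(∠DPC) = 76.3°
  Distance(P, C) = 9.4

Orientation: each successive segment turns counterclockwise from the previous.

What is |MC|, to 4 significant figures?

37.64

∠HDP = 121.2° gives DP at -159.6° from the x-axis; with |DP| = 23.2, P = (-15.35, 29.11). ∠DPC = 76.3° gives PC at -55.90° from the x-axis; with |PC| = 9.4, C = (-10.08, 21.32). Then |MC| = |C − M| = 37.64.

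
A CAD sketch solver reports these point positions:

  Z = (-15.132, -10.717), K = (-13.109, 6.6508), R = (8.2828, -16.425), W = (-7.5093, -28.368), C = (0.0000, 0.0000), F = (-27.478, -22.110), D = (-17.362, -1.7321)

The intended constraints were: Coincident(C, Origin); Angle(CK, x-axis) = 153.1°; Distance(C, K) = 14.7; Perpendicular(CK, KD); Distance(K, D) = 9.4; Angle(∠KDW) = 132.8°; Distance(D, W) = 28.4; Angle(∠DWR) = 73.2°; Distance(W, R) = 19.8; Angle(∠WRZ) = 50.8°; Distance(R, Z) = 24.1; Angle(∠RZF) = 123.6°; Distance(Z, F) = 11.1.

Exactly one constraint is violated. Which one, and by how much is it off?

Distance(Z, F) = 11.1 — off by 5.70.

C = (0.00, 0.00) ✓; CK at 153.1° ✓; |CK| = 14.70 ✓; ∠(CK, KD) = 90.00° ✓; |KD| = 9.400 ✓; ∠KDW = 132.8° ✓; |DW| = 28.40 ✓; ∠DWR = 73.20° ✓; |WR| = 19.80 ✓; ∠WRZ = 50.80° ✓; |RZ| = 24.10 ✓; ∠RZF = 123.6° ✓; |ZF| = 16.80 ✗.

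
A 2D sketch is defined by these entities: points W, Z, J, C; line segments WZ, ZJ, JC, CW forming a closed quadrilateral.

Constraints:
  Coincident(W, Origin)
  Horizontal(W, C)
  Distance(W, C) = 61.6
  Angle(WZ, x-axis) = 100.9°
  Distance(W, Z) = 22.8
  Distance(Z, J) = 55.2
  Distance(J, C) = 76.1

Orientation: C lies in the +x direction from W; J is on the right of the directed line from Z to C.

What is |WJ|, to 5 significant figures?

33.501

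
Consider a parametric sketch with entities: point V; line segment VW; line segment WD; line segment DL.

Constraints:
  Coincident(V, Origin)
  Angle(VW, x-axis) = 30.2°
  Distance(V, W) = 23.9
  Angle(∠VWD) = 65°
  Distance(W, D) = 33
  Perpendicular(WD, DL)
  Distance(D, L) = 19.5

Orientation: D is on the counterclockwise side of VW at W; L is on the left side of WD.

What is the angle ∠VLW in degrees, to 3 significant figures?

36.0°

V is at the origin; VW runs at 30.2° with length 23.9, so W = 23.9·(cos 30.2°, sin 30.2°) = (20.7, 12.0). ∠VWD = 65.0°, so WD runs at 30.2° + (180° − 65.0°) = 145° from the x-axis; with |WD| = 33.0, D = W + 33.0·(cos 145°, sin 145°) = (-6.44, 30.9). WD ⟂ DL; with |DL| = 19.5 on the left of WD, L = D + 19.5·(-0.571, -0.821) = (-17.6, 14.8). Then cos ∠VLW = LV·LW / (|LV||LW|), giving 36.0°.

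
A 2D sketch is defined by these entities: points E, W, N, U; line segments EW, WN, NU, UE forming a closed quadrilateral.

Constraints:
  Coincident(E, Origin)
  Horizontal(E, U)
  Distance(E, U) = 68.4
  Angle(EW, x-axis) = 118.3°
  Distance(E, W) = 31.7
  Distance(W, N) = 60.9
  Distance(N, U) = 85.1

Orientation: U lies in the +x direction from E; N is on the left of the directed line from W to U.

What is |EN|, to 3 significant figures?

77.7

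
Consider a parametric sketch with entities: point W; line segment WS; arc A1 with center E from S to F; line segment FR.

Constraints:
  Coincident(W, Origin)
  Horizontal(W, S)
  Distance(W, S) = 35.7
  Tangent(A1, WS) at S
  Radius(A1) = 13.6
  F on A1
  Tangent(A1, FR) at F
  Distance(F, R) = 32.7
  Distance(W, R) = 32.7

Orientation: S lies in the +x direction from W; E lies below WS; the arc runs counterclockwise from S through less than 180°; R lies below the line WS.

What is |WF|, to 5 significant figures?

25.297

W is at the origin; WS is horizontal with |WS| = 35.7 and S on the +x side, so S = (35.700, 0.0000). Since A1 is tangent to WS there, ES ⟂ WS, so E = S + (0, -13.6) = (35.700, -13.600). Since EF ⟂ FR (tangency), |ER| = √(13.6² + 32.7²) = 35.415 regardless of where F sits on A1. So R lies on both circle(W, 32.7) and circle(E, 35.415); the below-WS intersection is R = (5.5753, -32.221). F is the foot of the tangent from R: F = (24.655, -5.6647).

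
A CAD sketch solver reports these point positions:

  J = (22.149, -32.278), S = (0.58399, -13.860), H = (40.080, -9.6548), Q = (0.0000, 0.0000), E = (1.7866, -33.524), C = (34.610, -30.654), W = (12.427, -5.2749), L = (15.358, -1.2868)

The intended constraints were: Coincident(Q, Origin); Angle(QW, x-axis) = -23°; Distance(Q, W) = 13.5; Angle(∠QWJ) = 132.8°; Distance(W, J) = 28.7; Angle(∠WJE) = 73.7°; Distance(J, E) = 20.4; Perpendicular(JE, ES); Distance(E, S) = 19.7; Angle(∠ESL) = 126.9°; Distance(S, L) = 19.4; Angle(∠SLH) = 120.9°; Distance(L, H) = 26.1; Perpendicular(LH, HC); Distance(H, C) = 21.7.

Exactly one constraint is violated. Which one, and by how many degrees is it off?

Perpendicular(LH, HC) — off by 4.10°.

Q = (0.00, 0.00) ✓; QW at -23.00° ✓; |QW| = 13.50 ✓; ∠QWJ = 132.8° ✓; |WJ| = 28.70 ✓; ∠WJE = 73.70° ✓; |JE| = 20.40 ✓; ∠(JE, ES) = 90.00° ✓; |ES| = 19.70 ✓; ∠ESL = 126.9° ✓; |SL| = 19.40 ✓; ∠SLH = 120.9° ✓; |LH| = 26.10 ✓; ∠(LH, HC) = 85.90° ✗; |HC| = 21.70 ✓.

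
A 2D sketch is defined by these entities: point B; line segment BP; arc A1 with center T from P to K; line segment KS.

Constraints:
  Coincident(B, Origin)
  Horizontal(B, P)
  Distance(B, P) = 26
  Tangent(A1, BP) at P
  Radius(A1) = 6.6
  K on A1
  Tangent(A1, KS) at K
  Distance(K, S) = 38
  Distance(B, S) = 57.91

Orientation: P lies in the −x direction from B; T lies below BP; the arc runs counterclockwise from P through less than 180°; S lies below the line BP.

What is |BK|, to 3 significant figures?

33.0

Checks: |TK| = 6.600 ✓; ∠(TK, KS) = 90.00° ✓; |KS| = 38.00 ✓; |BS| = 57.91 ✓.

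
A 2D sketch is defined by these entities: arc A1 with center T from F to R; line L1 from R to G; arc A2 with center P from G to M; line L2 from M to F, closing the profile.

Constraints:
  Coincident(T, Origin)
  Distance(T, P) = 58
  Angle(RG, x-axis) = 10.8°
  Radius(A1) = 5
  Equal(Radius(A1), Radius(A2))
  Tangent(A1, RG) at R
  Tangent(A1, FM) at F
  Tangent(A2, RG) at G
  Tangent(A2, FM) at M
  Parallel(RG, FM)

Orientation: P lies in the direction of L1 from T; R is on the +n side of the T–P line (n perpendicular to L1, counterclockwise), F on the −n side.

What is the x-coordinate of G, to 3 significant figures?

56.0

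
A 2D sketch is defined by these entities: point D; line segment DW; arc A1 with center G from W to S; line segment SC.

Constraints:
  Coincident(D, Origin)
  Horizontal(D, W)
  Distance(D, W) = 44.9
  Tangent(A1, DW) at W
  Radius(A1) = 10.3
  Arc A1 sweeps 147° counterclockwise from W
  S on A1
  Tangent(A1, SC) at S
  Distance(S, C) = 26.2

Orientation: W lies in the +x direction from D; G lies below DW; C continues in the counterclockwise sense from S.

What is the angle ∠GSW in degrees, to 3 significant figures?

16.5°

A1 meets DW tangentially, so GW is at right angles to DW, so G = W + (0, -10.3) = (44.9, -10.3). On A1, W sits at bearing 90° from G; a 147° counterclockwise sweep puts S at bearing 237°, so S = G + 10.3·(cos 237°, sin 237°) = (39.3, -18.9). Then cos ∠GSW = SG·SW / (|SG||SW|), giving 16.5°.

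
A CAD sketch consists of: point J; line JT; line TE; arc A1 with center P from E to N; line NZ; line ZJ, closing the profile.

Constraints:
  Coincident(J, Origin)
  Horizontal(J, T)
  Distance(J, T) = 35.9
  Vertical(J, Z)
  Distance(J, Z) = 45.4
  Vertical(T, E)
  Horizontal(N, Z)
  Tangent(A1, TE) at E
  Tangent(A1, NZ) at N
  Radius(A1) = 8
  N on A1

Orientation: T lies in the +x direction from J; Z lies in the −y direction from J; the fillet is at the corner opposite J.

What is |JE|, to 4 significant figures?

51.84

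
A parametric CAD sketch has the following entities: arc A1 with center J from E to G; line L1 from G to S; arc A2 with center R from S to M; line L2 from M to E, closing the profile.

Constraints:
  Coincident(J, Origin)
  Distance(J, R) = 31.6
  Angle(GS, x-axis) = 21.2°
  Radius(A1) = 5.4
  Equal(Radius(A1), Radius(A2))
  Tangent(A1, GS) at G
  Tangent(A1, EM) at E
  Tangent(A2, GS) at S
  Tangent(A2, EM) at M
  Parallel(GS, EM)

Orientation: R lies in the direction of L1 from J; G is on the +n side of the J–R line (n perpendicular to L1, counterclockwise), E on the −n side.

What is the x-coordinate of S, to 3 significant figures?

27.5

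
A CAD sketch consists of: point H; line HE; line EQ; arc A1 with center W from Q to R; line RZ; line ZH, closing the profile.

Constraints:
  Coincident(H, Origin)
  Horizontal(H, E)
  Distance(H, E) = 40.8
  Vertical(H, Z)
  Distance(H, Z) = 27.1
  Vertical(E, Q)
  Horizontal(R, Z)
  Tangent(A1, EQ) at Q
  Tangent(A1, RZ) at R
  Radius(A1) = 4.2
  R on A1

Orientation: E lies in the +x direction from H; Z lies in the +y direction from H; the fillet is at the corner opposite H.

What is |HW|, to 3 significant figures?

43.2

HZ is vertical with |HZ| = 27.1 and Z on the +y side, so Z = (0.00, 27.1). The virtual corner opposite H is at (40.8, 27.1). Tangency of A1 to EQ means the radius WQ is perpendicular to EQ and since A1 is tangent to RZ there, WR ⟂ RZ, with radius 4.2, so the center W sits 4.2 in from both sides at W = (36.6, 22.9). Then |HW| = |W − H| = 43.2.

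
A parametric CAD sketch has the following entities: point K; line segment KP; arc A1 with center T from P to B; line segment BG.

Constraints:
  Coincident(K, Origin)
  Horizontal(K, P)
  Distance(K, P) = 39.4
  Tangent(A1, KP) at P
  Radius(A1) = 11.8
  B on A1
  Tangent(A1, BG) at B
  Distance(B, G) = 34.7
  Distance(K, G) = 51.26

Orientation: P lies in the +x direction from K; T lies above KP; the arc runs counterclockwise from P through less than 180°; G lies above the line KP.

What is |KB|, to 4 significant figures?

51.95

Checks: |TB| = 11.80 ✓; ∠(TB, BG) = 90.00° ✓; |BG| = 34.70 ✓; |KG| = 51.26 ✓.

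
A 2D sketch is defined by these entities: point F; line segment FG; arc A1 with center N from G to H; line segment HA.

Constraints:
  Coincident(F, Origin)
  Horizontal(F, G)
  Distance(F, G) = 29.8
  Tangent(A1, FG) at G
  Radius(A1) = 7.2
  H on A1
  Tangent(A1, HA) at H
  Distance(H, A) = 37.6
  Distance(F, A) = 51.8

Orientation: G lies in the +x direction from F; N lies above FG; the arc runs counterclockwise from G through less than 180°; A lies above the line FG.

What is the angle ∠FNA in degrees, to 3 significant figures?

96.8°

F is at the origin; F and G share the same y with |FG| = 29.8 and G on the +x side, so G = (29.8, 0.00). Tangency of A1 to FG means the radius NG is perpendicular to FG, so N = G + (0, 7.2) = (29.8, 7.20). Since NH ⟂ HA (tangency), |NA| = √(7.2² + 37.6²) = 38.3 regardless of where H sits on A1. So A lies on both circle(F, 51.8) and circle(N, 38.3); the above-FG intersection is A = (25.3, 45.2). H is the foot of the tangent from A: H = (36.7, 9.38).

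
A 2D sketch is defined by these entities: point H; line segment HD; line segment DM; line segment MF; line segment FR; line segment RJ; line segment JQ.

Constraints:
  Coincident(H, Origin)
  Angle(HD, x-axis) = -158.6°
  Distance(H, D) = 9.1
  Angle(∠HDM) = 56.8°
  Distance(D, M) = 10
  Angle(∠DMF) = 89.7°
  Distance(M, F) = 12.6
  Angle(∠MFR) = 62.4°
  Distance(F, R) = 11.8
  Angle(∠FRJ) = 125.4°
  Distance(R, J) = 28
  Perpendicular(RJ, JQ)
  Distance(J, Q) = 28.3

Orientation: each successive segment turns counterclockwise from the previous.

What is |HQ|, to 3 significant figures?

37.2

H is at the origin; HD runs at -158.6° with length 9.1, so D = (-8.47, -3.32). ∠HDM = 56.8° gives DM at -35.4° from the x-axis; with |DM| = 10.0, M = (-0.321, -9.11). ∠DMF = 89.7° gives MF at 54.9° from the x-axis; with |MF| = 12.6, F = (6.92, 1.20). ∠MFR = 62.4° gives FR at 172° from the x-axis; with |FR| = 11.8, R = (-4.78, 2.74). ∠FRJ = 125.4° gives RJ at -133° from the x-axis; with |RJ| = 28.0, J = (-23.8, -17.8). RJ is perpendicular to JQ, so JQ runs at -42.9°; with |JQ| = 28.3, Q = (-3.10, -37.0). Then |HQ| = |Q − H| = 37.2.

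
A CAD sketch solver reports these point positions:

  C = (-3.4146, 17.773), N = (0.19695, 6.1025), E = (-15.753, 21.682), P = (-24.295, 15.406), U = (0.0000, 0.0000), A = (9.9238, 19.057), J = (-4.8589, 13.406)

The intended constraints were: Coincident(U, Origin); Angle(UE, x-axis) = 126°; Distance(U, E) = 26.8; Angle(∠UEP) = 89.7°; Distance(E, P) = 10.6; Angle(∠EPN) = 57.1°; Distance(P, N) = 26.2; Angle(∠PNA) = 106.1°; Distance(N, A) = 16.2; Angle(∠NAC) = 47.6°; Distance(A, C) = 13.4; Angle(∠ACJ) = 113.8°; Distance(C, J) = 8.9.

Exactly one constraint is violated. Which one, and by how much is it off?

Distance(C, J) = 8.9 — off by 4.30.

U = (0.00, 0.00) ✓; UE at 126.0° ✓; |UE| = 26.80 ✓; ∠UEP = 89.69° ✓; |EP| = 10.60 ✓; ∠EPN = 57.11° ✓; |PN| = 26.20 ✓; ∠PNA = 106.1° ✓; |NA| = 16.20 ✓; ∠NAC = 47.60° ✓; |AC| = 13.40 ✓; ∠ACJ = 113.8° ✓; |CJ| = 4.600 ✗.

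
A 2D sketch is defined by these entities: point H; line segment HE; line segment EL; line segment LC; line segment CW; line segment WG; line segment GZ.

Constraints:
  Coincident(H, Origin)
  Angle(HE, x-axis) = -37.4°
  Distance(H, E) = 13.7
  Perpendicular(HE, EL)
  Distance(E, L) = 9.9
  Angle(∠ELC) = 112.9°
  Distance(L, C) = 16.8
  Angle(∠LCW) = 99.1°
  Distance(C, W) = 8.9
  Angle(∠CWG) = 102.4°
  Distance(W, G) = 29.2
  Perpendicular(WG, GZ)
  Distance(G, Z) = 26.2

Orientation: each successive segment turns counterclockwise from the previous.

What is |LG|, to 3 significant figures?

21.5

∠LCW = 99.1° gives CW at -159° from the x-axis; with |CW| = 8.9, W = (0.242, 11.0). ∠CWG = 102.4° gives WG at -81.8° from the x-axis; with |WG| = 29.2, G = (4.41, -17.9). Then |LG| = |G − L| = 21.5.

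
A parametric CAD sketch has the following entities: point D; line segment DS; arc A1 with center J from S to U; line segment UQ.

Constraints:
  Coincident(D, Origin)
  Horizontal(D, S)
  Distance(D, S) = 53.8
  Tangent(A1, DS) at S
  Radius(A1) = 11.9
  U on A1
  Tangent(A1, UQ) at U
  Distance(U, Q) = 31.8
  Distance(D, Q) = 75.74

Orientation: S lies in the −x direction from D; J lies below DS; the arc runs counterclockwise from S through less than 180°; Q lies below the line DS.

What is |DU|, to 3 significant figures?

67.0

Checks: |JU| = 11.90 ✓; ∠(JU, UQ) = 90.00° ✓; |UQ| = 31.80 ✓; |DQ| = 75.74 ✓.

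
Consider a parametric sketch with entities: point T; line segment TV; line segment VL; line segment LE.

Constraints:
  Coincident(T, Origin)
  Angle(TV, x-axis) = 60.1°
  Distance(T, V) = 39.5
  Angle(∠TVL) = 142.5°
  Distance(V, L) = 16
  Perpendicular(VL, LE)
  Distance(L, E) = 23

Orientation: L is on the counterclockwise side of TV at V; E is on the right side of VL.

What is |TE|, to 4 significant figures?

66.74

∠TVL = 142.5°, so VL runs at 60.1° + (180° − 142.5°) = 97.60° from the x-axis; with |VL| = 16.0, L = V + 16.0·(cos 97.60°, sin 97.60°) = (17.57, 50.10). VL ⟂ LE; with |LE| = 23.0 on the right of VL, E = L + 23.0·(0.9912, 0.1323) = (40.37, 53.14). Then |TE| = |E − T| = 66.74.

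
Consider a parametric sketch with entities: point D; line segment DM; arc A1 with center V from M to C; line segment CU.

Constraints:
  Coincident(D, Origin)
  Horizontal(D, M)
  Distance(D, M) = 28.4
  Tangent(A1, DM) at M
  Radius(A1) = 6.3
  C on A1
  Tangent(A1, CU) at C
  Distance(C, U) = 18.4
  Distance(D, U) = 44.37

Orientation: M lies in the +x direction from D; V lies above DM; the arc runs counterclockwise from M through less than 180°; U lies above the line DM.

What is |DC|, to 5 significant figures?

35.004

Checks: D = (0.00, 0.00) ✓; |VC| = 6.300 ✓; ∠(VC, CU) = 90.00° ✓; |CU| = 18.40 ✓; |DU| = 44.37 ✓.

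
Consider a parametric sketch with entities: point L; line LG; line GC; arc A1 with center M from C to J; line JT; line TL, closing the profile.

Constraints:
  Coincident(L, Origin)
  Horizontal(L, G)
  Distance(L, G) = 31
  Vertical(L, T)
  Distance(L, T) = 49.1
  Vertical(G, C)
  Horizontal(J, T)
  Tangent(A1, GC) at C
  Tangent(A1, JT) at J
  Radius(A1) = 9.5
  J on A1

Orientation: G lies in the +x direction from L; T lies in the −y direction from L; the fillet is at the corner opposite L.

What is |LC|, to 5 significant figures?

50.291

The virtual corner opposite L is at (31.000, -49.100). Tangency of A1 to GC means the radius MC is perpendicular to GC and the tangent condition forces MJ to be normal to JT, with radius 9.5, so the center M sits 9.5 in from both sides at M = (21.500, -39.600). That places the tangent points at C = (31.000, -39.600) on GC and J = (21.500, -49.100) on JT. Then |LC| = |C − L| = 50.291.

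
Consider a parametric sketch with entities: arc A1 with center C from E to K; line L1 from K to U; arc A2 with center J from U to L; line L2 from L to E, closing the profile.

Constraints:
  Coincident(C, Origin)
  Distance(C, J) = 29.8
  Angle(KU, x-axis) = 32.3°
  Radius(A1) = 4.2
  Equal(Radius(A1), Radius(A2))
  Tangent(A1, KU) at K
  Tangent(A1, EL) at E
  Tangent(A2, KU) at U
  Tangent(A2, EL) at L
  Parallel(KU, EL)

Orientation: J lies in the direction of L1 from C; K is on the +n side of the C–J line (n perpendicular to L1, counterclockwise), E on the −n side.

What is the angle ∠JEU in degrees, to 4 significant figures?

7.720°

The slot axis is L1's direction at 32.3°, so u = (cos 32.3°, sin 32.3°) = (0.8453, 0.5344) and n = (−sin 32.3°, cos 32.3°) = (-0.5344, 0.8453). C is at the origin and J lies 29.8 along u from C, so J = 29.8·u = (25.19, 15.92). Tangency of A1 to both parallel lines with radius 4.2 puts K and E at C ± 4.2·n: K = (-2.244, 3.550), E = (2.244, -3.550). Equal radii place U and L the same way about J: U = J + 4.2·n = (22.94, 19.47), L = J − 4.2·n = (27.43, 12.37). Then cos ∠JEU = EJ·EU / (|EJ||EU|), giving 7.720°.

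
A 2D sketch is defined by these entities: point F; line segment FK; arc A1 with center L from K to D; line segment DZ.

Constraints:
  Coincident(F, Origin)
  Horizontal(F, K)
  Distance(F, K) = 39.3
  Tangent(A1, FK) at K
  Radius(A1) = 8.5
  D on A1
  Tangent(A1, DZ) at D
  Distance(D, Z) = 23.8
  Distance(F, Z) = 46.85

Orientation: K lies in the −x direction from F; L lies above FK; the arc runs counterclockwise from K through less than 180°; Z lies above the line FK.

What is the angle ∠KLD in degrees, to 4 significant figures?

95.74°

F is at the origin; FK is horizontal with |FK| = 39.3 and K on the −x side, so K = (-39.30, 0.000). Since A1 is tangent to FK there, LK ⟂ FK, so L = K + (0, 8.5) = (-39.30, 8.500). Since LD ⟂ DZ (tangency), |LZ| = √(8.5² + 23.8²) = 25.27 regardless of where D sits on A1. So Z lies on both circle(F, 46.85) and circle(L, 25.27); the above-FK intersection is Z = (-33.22, 33.03). D is the foot of the tangent from Z: D = (-30.84, 9.351).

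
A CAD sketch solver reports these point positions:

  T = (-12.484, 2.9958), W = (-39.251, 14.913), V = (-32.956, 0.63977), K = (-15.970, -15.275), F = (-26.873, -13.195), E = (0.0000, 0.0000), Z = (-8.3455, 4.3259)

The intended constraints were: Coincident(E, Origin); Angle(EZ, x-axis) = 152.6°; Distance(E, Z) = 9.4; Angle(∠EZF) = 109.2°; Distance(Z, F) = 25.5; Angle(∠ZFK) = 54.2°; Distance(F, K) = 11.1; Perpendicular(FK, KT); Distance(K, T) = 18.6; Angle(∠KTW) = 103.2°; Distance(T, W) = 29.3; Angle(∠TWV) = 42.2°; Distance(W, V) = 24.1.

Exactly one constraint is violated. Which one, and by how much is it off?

Distance(W, V) = 24.1 — off by 8.50.

E = (0.00, 0.00) ✓; EZ at 152.6° ✓; |EZ| = 9.400 ✓; ∠EZF = 109.2° ✓; |ZF| = 25.50 ✓; ∠ZFK = 54.20° ✓; |FK| = 11.10 ✓; ∠(FK, KT) = 90.00° ✓; |KT| = 18.60 ✓; ∠KTW = 103.2° ✓; |TW| = 29.30 ✓; ∠TWV = 42.20° ✓; |WV| = 15.60 ✗.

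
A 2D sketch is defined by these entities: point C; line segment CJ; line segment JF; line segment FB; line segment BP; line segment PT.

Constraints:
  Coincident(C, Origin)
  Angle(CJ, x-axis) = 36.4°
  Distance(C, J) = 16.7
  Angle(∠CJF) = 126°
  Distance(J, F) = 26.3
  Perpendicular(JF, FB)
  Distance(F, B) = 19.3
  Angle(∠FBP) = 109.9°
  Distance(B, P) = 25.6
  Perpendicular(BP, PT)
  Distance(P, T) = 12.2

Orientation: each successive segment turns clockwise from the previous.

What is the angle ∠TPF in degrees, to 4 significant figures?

60.57°

∠FBP = 109.9° gives BP at -177.7° from the x-axis; with |BP| = 25.6, P = (7.096, -17.47). The perpendicularity gives PT at right angles to BP, so PT runs at 92.30°; with |PT| = 12.2, T = (6.606, -5.276). Then cos ∠TPF = PT·PF / (|PT||PF|), giving 60.57°.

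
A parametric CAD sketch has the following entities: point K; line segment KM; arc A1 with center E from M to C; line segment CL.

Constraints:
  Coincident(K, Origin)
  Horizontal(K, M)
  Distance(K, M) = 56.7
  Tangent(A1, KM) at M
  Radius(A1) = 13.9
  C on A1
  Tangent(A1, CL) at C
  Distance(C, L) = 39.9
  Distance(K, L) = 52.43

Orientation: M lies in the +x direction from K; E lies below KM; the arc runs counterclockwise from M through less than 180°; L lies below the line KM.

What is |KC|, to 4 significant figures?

44.78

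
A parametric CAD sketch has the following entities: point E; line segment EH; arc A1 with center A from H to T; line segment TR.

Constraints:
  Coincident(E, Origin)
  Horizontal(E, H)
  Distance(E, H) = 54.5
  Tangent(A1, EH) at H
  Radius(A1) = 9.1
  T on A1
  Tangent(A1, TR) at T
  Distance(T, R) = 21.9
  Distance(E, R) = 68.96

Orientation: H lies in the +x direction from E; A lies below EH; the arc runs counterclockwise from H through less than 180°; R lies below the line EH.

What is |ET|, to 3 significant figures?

49.7

E is at the origin; E and H share the same y with |EH| = 54.5 and H on the +x side, so H = (54.5, 0.00). Tangency of A1 to EH means the radius AH is perpendicular to EH, so A = H + (0, -9.1) = (54.5, -9.10). Since AT ⟂ TR (tangency), |AR| = √(9.1² + 21.9²) = 23.7 regardless of where T sits on A1. So R lies on both circle(E, 68.96) and circle(A, 23.7); the below-EH intersection is R = (61.2, -31.9). T is the foot of the tangent from R: T = (47.4, -14.8).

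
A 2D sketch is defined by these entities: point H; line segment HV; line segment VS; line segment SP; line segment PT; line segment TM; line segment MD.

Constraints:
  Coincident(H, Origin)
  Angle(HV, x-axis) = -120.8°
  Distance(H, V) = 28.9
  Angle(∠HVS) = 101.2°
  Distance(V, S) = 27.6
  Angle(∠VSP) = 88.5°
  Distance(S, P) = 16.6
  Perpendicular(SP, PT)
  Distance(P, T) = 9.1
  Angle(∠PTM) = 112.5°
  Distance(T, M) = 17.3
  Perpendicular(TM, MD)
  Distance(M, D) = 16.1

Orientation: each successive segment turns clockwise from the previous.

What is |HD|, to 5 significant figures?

46.981

H is at the origin; HV runs at -120.8° with length 28.9, so V = (-14.798, -24.824). ∠HVS = 101.2° gives VS at 160.40° from the x-axis; with |VS| = 27.6, S = (-40.799, -15.565). ∠VSP = 88.5° gives SP at 68.900° from the x-axis; with |SP| = 16.6, P = (-34.823, -0.078449). The perpendicularity gives PT at right angles to SP, so PT runs at -21.100°; with |PT| = 9.1, T = (-26.333, -3.3544). ∠PTM = 112.5° gives TM at -88.600° from the x-axis; with |TM| = 17.3, M = (-25.910, -20.649). TM is perpendicular to MD, so MD runs at -178.60°; with |MD| = 16.1, D = (-42.006, -21.043). Then |HD| = |D − H| = 46.981.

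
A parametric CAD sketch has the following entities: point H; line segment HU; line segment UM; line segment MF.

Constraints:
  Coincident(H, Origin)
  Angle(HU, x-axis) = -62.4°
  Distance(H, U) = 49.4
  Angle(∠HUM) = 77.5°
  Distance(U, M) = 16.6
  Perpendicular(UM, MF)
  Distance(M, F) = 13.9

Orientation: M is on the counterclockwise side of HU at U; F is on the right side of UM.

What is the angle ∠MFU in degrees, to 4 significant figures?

50.06°

H is at the origin; HU runs at -62.4° with length 49.4, so U = 49.4·(cos -62.4°, sin -62.4°) = (22.89, -43.78). ∠HUM = 77.5°, so UM runs at -62.4° + (180° − 77.5°) = 40.10° from the x-axis; with |UM| = 16.6, M = U + 16.6·(cos 40.10°, sin 40.10°) = (35.58, -33.09). The perpendicularity gives MF at right angles to UM; with |MF| = 13.9 on the right of UM, F = M + 13.9·(0.6441, -0.7649) = (44.54, -43.72). Then cos ∠MFU = FM·FU / (|FM||FU|), giving 50.06°.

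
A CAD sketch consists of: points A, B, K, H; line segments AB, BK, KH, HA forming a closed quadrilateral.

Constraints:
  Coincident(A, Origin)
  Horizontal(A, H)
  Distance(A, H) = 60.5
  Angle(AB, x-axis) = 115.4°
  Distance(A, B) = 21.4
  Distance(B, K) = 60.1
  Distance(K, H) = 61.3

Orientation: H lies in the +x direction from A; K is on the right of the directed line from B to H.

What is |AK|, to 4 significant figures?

38.83

A is at the origin; A and H share the same y with |AH| = 60.5 and H in +x, so H = (60.5, 0). AB runs at 115.4° with |AB| = 21.4, so B = (-9.179, 19.33). K is determined by |BK| = 60.1 and |KH| = 61.3 together: it lies at the intersection of circle(B, 60.1) and circle(H, 61.3). With |BH| = 72.31, the foot of the radical line on BH is 35.15 from B and the perpendicular offset is √(60.1² − 35.15²) = 48.75. Taking the right-of-BH solution: K = (11.66, -37.04).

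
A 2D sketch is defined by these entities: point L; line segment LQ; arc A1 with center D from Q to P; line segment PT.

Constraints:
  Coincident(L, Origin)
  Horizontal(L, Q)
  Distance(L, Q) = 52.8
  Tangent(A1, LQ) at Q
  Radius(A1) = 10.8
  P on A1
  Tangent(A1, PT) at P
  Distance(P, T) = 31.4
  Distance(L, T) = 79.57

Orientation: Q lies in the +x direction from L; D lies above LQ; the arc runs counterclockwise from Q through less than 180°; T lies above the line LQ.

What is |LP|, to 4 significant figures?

64.06

L is at the origin; L and Q share the same y with |LQ| = 52.8 and Q on the +x side, so Q = (52.80, 0.000). Tangency of A1 to LQ means the radius DQ is perpendicular to LQ, so D = Q + (0, 10.8) = (52.80, 10.80). Since DP ⟂ PT (tangency), |DT| = √(10.8² + 31.4²) = 33.21 regardless of where P sits on A1. So T lies on both circle(L, 79.57) and circle(D, 33.21); the above-LQ intersection is T = (68.87, 39.86). P is the foot of the tangent from T: P = (63.44, 8.933).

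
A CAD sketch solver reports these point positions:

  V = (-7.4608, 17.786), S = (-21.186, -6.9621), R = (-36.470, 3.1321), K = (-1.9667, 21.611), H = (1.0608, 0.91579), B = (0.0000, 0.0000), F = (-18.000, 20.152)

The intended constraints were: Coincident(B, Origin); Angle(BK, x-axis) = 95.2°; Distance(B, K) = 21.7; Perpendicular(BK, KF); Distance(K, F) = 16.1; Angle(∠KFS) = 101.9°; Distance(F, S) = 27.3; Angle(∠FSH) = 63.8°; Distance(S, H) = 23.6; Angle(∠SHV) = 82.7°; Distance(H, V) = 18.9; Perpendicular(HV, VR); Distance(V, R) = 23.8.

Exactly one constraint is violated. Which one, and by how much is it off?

Distance(V, R) = 23.8 — off by 8.70.

B = (0.00, 0.00) ✓; BK at 95.20° ✓; |BK| = 21.70 ✓; ∠(BK, KF) = 90.00° ✓; |KF| = 16.10 ✓; ∠KFS = 101.9° ✓; |FS| = 27.30 ✓; ∠FSH = 63.80° ✓; |SH| = 23.60 ✓; ∠SHV = 82.70° ✓; |HV| = 18.90 ✓; ∠(HV, VR) = 90.00° ✓; |VR| = 32.50 ✗.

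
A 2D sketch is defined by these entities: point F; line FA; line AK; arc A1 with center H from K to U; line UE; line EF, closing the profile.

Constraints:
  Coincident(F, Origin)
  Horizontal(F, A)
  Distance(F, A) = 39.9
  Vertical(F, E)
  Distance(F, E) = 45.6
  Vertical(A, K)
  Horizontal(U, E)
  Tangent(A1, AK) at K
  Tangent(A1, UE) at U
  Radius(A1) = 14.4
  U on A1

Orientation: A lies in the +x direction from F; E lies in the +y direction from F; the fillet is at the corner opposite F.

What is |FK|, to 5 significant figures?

50.650

The virtual corner opposite F is at (39.900, 45.600). Since A1 is tangent to AK there, HK ⟂ AK and A1 meets UE tangentially, so HU is at right angles to UE, with radius 14.4, so the center H sits 14.4 in from both sides at H = (25.500, 31.200). That places the tangent points at K = (39.900, 31.200) on AK and U = (25.500, 45.600) on UE. Then |FK| = |K − F| = 50.650.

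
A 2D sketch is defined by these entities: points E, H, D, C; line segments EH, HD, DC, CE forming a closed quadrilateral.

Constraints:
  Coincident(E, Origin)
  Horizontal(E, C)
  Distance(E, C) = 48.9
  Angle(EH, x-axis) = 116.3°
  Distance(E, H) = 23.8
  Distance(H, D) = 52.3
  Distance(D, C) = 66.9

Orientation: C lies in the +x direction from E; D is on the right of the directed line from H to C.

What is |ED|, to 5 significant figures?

32.664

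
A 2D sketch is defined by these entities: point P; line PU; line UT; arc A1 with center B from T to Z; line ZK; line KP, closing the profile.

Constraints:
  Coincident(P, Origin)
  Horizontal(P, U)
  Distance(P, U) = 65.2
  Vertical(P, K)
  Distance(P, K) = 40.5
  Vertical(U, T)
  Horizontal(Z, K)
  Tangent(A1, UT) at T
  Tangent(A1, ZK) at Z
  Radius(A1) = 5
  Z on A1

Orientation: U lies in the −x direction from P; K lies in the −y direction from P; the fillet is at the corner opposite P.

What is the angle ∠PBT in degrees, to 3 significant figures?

149°

The virtual corner opposite P is at (-65.2, -40.5). The tangent condition forces BT to be normal to UT and tangency of A1 to ZK means the radius BZ is perpendicular to ZK, with radius 5.0, so the center B sits 5.0 in from both sides at B = (-60.2, -35.5). That places the tangent points at T = (-65.2, -35.5) on UT and Z = (-60.2, -40.5) on ZK. Then cos ∠PBT = BP·BT / (|BP||BT|), giving 149°.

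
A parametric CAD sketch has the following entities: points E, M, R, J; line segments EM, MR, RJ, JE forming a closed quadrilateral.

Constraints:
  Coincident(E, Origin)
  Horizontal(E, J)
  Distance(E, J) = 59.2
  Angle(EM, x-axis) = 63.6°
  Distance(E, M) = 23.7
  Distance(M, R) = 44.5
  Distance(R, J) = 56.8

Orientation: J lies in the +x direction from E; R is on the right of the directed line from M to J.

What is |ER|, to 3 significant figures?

24.3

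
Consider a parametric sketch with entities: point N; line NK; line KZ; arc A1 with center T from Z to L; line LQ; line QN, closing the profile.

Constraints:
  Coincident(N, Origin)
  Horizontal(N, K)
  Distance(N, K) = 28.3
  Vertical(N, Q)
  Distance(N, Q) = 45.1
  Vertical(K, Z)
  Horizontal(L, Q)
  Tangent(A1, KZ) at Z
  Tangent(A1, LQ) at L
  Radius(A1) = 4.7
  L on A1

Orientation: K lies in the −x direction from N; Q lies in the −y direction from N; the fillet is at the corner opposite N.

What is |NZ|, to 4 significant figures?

49.33

N is at the origin; NK is horizontal with |NK| = 28.3 and K on the −x side, so K = (-28.30, 0.000). NQ is vertical with |NQ| = 45.1 and Q on the −y side, so Q = (0.000, -45.10). The virtual corner opposite N is at (-28.30, -45.10). Tangency of A1 to KZ means the radius TZ is perpendicular to KZ and the tangent condition forces TL to be normal to LQ, with radius 4.7, so the center T sits 4.7 in from both sides at T = (-23.60, -40.40). That places the tangent points at Z = (-28.30, -40.40) on KZ and L = (-23.60, -45.10) on LQ. Then |NZ| = |Z − N| = 49.33.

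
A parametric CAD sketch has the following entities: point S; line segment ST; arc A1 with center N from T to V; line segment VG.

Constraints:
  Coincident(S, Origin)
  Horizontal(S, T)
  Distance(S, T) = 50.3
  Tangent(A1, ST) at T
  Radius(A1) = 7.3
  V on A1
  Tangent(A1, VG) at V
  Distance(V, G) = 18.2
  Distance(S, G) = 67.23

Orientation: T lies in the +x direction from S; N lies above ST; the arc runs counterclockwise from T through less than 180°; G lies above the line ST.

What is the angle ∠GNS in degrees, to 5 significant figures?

141.13°

S is at the origin; ST is horizontal with |ST| = 50.3 and T on the +x side, so T = (50.300, 0.0000). Tangency of A1 to ST means the radius NT is perpendicular to ST, so N = T + (0, 7.3) = (50.300, 7.3000). Since NV ⟂ VG (tangency), |NG| = √(7.3² + 18.2²) = 19.609 regardless of where V sits on A1. So G lies on both circle(S, 67.23) and circle(N, 19.609); the above-ST intersection is G = (63.641, 21.671). V is the foot of the tangent from G: V = (57.114, 4.6821).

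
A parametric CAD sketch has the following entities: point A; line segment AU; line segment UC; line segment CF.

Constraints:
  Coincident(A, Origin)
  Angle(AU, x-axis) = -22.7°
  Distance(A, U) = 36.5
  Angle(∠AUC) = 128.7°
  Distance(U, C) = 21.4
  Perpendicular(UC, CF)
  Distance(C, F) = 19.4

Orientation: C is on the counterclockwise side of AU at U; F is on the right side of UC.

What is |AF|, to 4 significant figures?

65.18

A is at the origin; AU runs at -22.7° with length 36.5, so U = 36.5·(cos -22.7°, sin -22.7°) = (33.67, -14.09). ∠AUC = 128.7°, so UC runs at -22.7° + (180° − 128.7°) = 28.60° from the x-axis; with |UC| = 21.4, C = U + 21.4·(cos 28.60°, sin 28.60°) = (52.46, -3.842). The perpendicularity gives CF at right angles to UC; with |CF| = 19.4 on the right of UC, F = C + 19.4·(0.4787, -0.8780) = (61.75, -20.87). Then |AF| = |F − A| = 65.18.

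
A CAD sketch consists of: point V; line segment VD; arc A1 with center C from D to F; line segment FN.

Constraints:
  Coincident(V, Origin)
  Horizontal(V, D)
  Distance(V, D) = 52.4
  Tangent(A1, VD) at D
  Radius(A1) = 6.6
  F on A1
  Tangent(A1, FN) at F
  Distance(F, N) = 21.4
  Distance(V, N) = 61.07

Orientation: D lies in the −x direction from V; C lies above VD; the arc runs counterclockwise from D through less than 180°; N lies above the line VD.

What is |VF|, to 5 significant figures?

47.078

V is at the origin; V and D share the same y with |VD| = 52.4 and D on the −x side, so D = (-52.400, 0.0000). Tangency of A1 to VD means the radius CD is perpendicular to VD, so C = D + (0, 6.6) = (-52.400, 6.6000). Since CF ⟂ FN (tangency), |CN| = √(6.6² + 21.4²) = 22.395 regardless of where F sits on A1. So N lies on both circle(V, 61.07) and circle(C, 22.395); the above-VD intersection is N = (-53.771, 28.953). F is the foot of the tangent from N: F = (-46.224, 8.9275).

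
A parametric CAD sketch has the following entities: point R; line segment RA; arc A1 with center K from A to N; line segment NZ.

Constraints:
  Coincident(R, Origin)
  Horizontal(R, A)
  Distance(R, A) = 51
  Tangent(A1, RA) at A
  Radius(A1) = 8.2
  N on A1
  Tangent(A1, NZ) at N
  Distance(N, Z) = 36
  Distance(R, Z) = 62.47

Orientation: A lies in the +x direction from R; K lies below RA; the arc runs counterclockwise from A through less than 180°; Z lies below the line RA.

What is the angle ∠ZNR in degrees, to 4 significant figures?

102.9°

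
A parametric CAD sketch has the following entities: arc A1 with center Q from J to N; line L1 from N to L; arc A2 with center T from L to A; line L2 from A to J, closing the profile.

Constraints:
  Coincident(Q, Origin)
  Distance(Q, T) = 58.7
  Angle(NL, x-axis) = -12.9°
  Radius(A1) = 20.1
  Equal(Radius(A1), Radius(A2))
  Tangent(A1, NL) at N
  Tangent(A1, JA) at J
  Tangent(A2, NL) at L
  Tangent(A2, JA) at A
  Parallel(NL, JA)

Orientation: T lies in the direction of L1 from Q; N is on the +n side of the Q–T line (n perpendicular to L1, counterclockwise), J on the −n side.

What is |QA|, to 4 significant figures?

62.05

The slot axis is L1's direction at -12.9°, so u = (cos -12.9°, sin -12.9°) = (0.9748, -0.2233) and n = (−sin -12.9°, cos -12.9°) = (0.2233, 0.9748). Q is at the origin and T lies 58.7 along u from Q, so T = 58.7·u = (57.22, -13.10). Tangency of A1 to both parallel lines with radius 20.1 puts N and J at Q ± 20.1·n: N = (4.487, 19.59), J = (-4.487, -19.59). Equal radii place L and A the same way about T: L = T + 20.1·n = (61.71, 6.488), A = T − 20.1·n = (52.73, -32.70). Then |QA| = |A − Q| = 62.05.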